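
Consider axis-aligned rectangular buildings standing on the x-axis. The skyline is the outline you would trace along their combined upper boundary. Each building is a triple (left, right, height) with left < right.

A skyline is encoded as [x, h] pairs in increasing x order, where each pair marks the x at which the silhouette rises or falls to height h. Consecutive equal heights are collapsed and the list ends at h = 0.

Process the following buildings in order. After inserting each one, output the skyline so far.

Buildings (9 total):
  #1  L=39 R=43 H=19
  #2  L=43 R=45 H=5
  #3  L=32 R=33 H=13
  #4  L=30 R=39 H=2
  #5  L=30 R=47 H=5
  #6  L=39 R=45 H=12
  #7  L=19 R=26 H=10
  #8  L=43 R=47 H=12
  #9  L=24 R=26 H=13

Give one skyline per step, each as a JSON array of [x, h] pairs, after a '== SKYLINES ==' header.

== SKYLINES ==
[[39,19],[43,0]]
[[39,19],[43,5],[45,0]]
[[32,13],[33,0],[39,19],[43,5],[45,0]]
[[30,2],[32,13],[33,2],[39,19],[43,5],[45,0]]
[[30,5],[32,13],[33,5],[39,19],[43,5],[47,0]]
[[30,5],[32,13],[33,5],[39,19],[43,12],[45,5],[47,0]]
[[19,10],[26,0],[30,5],[32,13],[33,5],[39,19],[43,12],[45,5],[47,0]]
[[19,10],[26,0],[30,5],[32,13],[33,5],[39,19],[43,12],[47,0]]
[[19,10],[24,13],[26,0],[30,5],[32,13],[33,5],[39,19],[43,12],[47,0]]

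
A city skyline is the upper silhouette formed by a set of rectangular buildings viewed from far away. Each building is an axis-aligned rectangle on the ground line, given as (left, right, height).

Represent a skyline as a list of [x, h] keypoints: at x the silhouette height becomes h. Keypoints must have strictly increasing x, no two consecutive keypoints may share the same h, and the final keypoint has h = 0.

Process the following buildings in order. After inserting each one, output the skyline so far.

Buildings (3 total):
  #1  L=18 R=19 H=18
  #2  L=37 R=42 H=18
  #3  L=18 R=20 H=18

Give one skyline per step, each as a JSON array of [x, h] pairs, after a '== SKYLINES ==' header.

== SKYLINES ==
[[18,18],[19,0]]
[[18,18],[19,0],[37,18],[42,0]]
[[18,18],[20,0],[37,18],[42,0]]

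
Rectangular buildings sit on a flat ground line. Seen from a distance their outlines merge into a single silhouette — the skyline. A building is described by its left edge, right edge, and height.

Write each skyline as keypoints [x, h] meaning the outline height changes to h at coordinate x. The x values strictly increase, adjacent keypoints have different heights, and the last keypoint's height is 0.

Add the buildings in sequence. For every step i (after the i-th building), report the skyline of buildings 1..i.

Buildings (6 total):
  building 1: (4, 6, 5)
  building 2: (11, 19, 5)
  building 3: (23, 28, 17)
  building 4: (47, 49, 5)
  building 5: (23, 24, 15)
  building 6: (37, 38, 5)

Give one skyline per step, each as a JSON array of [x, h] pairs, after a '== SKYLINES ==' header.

== SKYLINES ==
[[4,5],[6,0]]
[[4,5],[6,0],[11,5],[19,0]]
[[4,5],[6,0],[11,5],[19,0],[23,17],[28,0]]
[[4,5],[6,0],[11,5],[19,0],[23,17],[28,0],[47,5],[49,0]]
[[4,5],[6,0],[11,5],[19,0],[23,17],[28,0],[47,5],[49,0]]
[[4,5],[6,0],[11,5],[19,0],[23,17],[28,0],[37,5],[38,0],[47,5],[49,0]]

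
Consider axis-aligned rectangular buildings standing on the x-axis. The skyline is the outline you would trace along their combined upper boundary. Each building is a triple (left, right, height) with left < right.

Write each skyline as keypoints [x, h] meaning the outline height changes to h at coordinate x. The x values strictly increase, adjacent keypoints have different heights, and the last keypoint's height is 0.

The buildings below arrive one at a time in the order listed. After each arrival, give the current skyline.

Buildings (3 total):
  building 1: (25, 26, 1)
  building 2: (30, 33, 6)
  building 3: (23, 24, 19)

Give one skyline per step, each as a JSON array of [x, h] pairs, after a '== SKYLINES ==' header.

== SKYLINES ==
[[25,1],[26,0]]
[[25,1],[26,0],[30,6],[33,0]]
[[23,19],[24,0],[25,1],[26,0],[30,6],[33,0]]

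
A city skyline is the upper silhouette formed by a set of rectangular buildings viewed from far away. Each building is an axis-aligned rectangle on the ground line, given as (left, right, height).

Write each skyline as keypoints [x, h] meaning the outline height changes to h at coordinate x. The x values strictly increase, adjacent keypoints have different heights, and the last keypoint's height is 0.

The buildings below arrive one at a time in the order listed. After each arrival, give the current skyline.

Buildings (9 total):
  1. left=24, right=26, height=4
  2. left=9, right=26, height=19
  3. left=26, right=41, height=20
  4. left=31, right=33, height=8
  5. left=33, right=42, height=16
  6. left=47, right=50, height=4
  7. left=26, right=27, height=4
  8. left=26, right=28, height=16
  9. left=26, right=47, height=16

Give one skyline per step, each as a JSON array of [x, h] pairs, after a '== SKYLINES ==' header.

== SKYLINES ==
[[24,4],[26,0]]
[[9,19],[26,0]]
[[9,19],[26,20],[41,0]]
[[9,19],[26,20],[41,0]]
[[9,19],[26,20],[41,16],[42,0]]
[[9,19],[26,20],[41,16],[42,0],[47,4],[50,0]]
[[9,19],[26,20],[41,16],[42,0],[47,4],[50,0]]
[[9,19],[26,20],[41,16],[42,0],[47,4],[50,0]]
[[9,19],[26,20],[41,16],[47,4],[50,0]]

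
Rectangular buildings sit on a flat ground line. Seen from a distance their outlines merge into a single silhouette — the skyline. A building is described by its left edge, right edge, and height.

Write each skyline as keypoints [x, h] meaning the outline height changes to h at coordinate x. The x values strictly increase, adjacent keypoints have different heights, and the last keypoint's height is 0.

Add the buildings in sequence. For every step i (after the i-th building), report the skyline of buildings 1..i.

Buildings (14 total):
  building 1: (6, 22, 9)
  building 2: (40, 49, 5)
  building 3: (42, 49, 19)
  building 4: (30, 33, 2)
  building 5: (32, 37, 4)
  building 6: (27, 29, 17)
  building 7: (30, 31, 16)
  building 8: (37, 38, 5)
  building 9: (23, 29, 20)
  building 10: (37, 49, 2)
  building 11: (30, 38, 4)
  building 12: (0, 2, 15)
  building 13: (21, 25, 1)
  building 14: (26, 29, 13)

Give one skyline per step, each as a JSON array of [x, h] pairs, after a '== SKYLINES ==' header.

== SKYLINES ==
[[6,9],[22,0]]
[[6,9],[22,0],[40,5],[49,0]]
[[6,9],[22,0],[40,5],[42,19],[49,0]]
[[6,9],[22,0],[30,2],[33,0],[40,5],[42,19],[49,0]]
[[6,9],[22,0],[30,2],[32,4],[37,0],[40,5],[42,19],[49,0]]
[[6,9],[22,0],[27,17],[29,0],[30,2],[32,4],[37,0],[40,5],[42,19],[49,0]]
[[6,9],[22,0],[27,17],[29,0],[30,16],[31,2],[32,4],[37,0],[40,5],[42,19],[49,0]]
[[6,9],[22,0],[27,17],[29,0],[30,16],[31,2],[32,4],[37,5],[38,0],[40,5],[42,19],[49,0]]
[[6,9],[22,0],[23,20],[29,0],[30,16],[31,2],[32,4],[37,5],[38,0],[40,5],[42,19],[49,0]]
[[6,9],[22,0],[23,20],[29,0],[30,16],[31,2],[32,4],[37,5],[38,2],[40,5],[42,19],[49,0]]
[[6,9],[22,0],[23,20],[29,0],[30,16],[31,4],[37,5],[38,2],[40,5],[42,19],[49,0]]
[[0,15],[2,0],[6,9],[22,0],[23,20],[29,0],[30,16],[31,4],[37,5],[38,2],[40,5],[42,19],[49,0]]
[[0,15],[2,0],[6,9],[22,1],[23,20],[29,0],[30,16],[31,4],[37,5],[38,2],[40,5],[42,19],[49,0]]
[[0,15],[2,0],[6,9],[22,1],[23,20],[29,0],[30,16],[31,4],[37,5],[38,2],[40,5],[42,19],[49,0]]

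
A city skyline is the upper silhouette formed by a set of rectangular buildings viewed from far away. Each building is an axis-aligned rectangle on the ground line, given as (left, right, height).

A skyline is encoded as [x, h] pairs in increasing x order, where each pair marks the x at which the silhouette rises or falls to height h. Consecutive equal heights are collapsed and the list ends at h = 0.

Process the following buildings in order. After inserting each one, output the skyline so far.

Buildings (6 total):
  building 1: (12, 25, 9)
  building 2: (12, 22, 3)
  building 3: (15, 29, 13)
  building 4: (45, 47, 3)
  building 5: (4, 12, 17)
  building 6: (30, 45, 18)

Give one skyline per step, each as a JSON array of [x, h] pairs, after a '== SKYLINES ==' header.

== SKYLINES ==
[[12,9],[25,0]]
[[12,9],[25,0]]
[[12,9],[15,13],[29,0]]
[[12,9],[15,13],[29,0],[45,3],[47,0]]
[[4,17],[12,9],[15,13],[29,0],[45,3],[47,0]]
[[4,17],[12,9],[15,13],[29,0],[30,18],[45,3],[47,0]]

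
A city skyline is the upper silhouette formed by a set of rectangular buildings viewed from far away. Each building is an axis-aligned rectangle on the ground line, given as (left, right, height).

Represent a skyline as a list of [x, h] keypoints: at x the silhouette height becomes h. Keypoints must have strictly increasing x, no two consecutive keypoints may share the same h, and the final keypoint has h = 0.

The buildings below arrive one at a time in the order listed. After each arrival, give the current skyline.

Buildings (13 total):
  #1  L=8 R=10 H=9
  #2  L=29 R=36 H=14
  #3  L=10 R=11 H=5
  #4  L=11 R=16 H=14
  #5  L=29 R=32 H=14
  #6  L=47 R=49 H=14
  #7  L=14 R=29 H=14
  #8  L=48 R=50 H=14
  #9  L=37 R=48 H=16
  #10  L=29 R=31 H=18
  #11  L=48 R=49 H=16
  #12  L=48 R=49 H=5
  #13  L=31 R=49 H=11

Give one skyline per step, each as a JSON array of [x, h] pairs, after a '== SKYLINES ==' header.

== SKYLINES ==
[[8,9],[10,0]]
[[8,9],[10,0],[29,14],[36,0]]
[[8,9],[10,5],[11,0],[29,14],[36,0]]
[[8,9],[10,5],[11,14],[16,0],[29,14],[36,0]]
[[8,9],[10,5],[11,14],[16,0],[29,14],[36,0]]
[[8,9],[10,5],[11,14],[16,0],[29,14],[36,0],[47,14],[49,0]]
[[8,9],[10,5],[11,14],[36,0],[47,14],[49,0]]
[[8,9],[10,5],[11,14],[36,0],[47,14],[50,0]]
[[8,9],[10,5],[11,14],[36,0],[37,16],[48,14],[50,0]]
[[8,9],[10,5],[11,14],[29,18],[31,14],[36,0],[37,16],[48,14],[50,0]]
[[8,9],[10,5],[11,14],[29,18],[31,14],[36,0],[37,16],[49,14],[50,0]]
[[8,9],[10,5],[11,14],[29,18],[31,14],[36,0],[37,16],[49,14],[50,0]]
[[8,9],[10,5],[11,14],[29,18],[31,14],[36,11],[37,16],[49,14],[50,0]]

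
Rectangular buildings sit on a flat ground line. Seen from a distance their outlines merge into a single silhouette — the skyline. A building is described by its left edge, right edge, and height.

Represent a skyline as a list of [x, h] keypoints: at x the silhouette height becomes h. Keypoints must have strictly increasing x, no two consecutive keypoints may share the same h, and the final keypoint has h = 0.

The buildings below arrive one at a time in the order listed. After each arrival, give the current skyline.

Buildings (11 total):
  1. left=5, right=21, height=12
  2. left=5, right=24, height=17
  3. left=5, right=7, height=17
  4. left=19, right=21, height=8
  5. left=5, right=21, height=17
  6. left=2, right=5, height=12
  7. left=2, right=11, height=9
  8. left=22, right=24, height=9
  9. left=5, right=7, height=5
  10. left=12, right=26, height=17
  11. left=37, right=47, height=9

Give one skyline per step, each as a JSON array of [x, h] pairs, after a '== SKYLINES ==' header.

== SKYLINES ==
[[5,12],[21,0]]
[[5,17],[24,0]]
[[5,17],[24,0]]
[[5,17],[24,0]]
[[5,17],[24,0]]
[[2,12],[5,17],[24,0]]
[[2,12],[5,17],[24,0]]
[[2,12],[5,17],[24,0]]
[[2,12],[5,17],[24,0]]
[[2,12],[5,17],[26,0]]
[[2,12],[5,17],[26,0],[37,9],[47,0]]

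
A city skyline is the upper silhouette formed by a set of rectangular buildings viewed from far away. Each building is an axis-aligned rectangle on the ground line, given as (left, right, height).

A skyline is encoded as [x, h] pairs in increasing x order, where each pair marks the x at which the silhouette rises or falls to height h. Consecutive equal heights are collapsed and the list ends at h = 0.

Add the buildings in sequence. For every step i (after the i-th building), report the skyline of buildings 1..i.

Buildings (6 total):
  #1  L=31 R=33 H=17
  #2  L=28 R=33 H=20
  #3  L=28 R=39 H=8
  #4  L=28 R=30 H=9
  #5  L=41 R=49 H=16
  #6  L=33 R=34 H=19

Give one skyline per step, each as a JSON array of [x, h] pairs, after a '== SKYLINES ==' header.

== SKYLINES ==
[[31,17],[33,0]]
[[28,20],[33,0]]
[[28,20],[33,8],[39,0]]
[[28,20],[33,8],[39,0]]
[[28,20],[33,8],[39,0],[41,16],[49,0]]
[[28,20],[33,19],[34,8],[39,0],[41,16],[49,0]]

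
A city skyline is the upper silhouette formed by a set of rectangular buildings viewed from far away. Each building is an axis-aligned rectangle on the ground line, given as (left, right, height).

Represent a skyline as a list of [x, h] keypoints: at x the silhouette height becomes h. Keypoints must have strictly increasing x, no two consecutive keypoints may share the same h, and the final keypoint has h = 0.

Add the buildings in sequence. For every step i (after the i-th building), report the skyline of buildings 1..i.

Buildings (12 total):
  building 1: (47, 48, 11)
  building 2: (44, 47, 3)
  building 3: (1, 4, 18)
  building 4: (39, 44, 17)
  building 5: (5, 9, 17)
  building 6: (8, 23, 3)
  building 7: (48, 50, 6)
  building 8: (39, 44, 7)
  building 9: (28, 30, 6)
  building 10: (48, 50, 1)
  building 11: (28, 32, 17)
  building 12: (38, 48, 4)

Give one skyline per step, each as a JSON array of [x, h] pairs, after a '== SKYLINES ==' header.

== SKYLINES ==
[[47,11],[48,0]]
[[44,3],[47,11],[48,0]]
[[1,18],[4,0],[44,3],[47,11],[48,0]]
[[1,18],[4,0],[39,17],[44,3],[47,11],[48,0]]
[[1,18],[4,0],[5,17],[9,0],[39,17],[44,3],[47,11],[48,0]]
[[1,18],[4,0],[5,17],[9,3],[23,0],[39,17],[44,3],[47,11],[48,0]]
[[1,18],[4,0],[5,17],[9,3],[23,0],[39,17],[44,3],[47,11],[48,6],[50,0]]
[[1,18],[4,0],[5,17],[9,3],[23,0],[39,17],[44,3],[47,11],[48,6],[50,0]]
[[1,18],[4,0],[5,17],[9,3],[23,0],[28,6],[30,0],[39,17],[44,3],[47,11],[48,6],[50,0]]
[[1,18],[4,0],[5,17],[9,3],[23,0],[28,6],[30,0],[39,17],[44,3],[47,11],[48,6],[50,0]]
[[1,18],[4,0],[5,17],[9,3],[23,0],[28,17],[32,0],[39,17],[44,3],[47,11],[48,6],[50,0]]
[[1,18],[4,0],[5,17],[9,3],[23,0],[28,17],[32,0],[38,4],[39,17],[44,4],[47,11],[48,6],[50,0]]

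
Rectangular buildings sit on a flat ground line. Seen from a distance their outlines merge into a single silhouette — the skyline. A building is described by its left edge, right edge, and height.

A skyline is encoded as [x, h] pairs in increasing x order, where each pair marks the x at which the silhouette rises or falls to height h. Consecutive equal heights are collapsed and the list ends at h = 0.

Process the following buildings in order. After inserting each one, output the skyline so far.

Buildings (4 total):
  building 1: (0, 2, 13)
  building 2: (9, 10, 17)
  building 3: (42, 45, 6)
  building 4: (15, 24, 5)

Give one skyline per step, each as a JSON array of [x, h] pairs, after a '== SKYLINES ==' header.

== SKYLINES ==
[[0,13],[2,0]]
[[0,13],[2,0],[9,17],[10,0]]
[[0,13],[2,0],[9,17],[10,0],[42,6],[45,0]]
[[0,13],[2,0],[9,17],[10,0],[15,5],[24,0],[42,6],[45,0]]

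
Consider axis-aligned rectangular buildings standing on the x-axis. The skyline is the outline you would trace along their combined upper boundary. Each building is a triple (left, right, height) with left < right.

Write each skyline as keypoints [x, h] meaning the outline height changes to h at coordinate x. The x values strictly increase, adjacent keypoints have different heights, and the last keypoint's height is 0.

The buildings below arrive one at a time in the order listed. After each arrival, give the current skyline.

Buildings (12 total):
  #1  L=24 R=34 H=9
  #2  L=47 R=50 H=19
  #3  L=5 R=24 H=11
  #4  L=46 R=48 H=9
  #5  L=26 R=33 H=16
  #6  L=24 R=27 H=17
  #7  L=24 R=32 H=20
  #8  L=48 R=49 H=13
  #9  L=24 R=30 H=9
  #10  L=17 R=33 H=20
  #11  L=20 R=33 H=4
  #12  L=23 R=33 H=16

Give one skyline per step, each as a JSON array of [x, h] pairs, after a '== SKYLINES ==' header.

== SKYLINES ==
[[24,9],[34,0]]
[[24,9],[34,0],[47,19],[50,0]]
[[5,11],[24,9],[34,0],[47,19],[50,0]]
[[5,11],[24,9],[34,0],[46,9],[47,19],[50,0]]
[[5,11],[24,9],[26,16],[33,9],[34,0],[46,9],[47,19],[50,0]]
[[5,11],[24,17],[27,16],[33,9],[34,0],[46,9],[47,19],[50,0]]
[[5,11],[24,20],[32,16],[33,9],[34,0],[46,9],[47,19],[50,0]]
[[5,11],[24,20],[32,16],[33,9],[34,0],[46,9],[47,19],[50,0]]
[[5,11],[24,20],[32,16],[33,9],[34,0],[46,9],[47,19],[50,0]]
[[5,11],[17,20],[33,9],[34,0],[46,9],[47,19],[50,0]]
[[5,11],[17,20],[33,9],[34,0],[46,9],[47,19],[50,0]]
[[5,11],[17,20],[33,9],[34,0],[46,9],[47,19],[50,0]]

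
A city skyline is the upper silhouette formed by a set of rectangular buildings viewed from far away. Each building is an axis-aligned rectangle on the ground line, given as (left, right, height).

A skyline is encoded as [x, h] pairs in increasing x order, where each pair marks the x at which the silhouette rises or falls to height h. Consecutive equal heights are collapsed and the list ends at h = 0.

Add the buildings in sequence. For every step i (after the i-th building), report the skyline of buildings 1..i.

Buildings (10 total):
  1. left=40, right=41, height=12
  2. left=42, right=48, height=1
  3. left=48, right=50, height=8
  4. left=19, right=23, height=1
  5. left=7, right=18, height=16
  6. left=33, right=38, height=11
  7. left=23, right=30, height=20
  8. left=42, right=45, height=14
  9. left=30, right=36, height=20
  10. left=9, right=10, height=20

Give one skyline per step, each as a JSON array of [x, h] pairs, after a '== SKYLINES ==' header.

== SKYLINES ==
[[40,12],[41,0]]
[[40,12],[41,0],[42,1],[48,0]]
[[40,12],[41,0],[42,1],[48,8],[50,0]]
[[19,1],[23,0],[40,12],[41,0],[42,1],[48,8],[50,0]]
[[7,16],[18,0],[19,1],[23,0],[40,12],[41,0],[42,1],[48,8],[50,0]]
[[7,16],[18,0],[19,1],[23,0],[33,11],[38,0],[40,12],[41,0],[42,1],[48,8],[50,0]]
[[7,16],[18,0],[19,1],[23,20],[30,0],[33,11],[38,0],[40,12],[41,0],[42,1],[48,8],[50,0]]
[[7,16],[18,0],[19,1],[23,20],[30,0],[33,11],[38,0],[40,12],[41,0],[42,14],[45,1],[48,8],[50,0]]
[[7,16],[18,0],[19,1],[23,20],[36,11],[38,0],[40,12],[41,0],[42,14],[45,1],[48,8],[50,0]]
[[7,16],[9,20],[10,16],[18,0],[19,1],[23,20],[36,11],[38,0],[40,12],[41,0],[42,14],[45,1],[48,8],[50,0]]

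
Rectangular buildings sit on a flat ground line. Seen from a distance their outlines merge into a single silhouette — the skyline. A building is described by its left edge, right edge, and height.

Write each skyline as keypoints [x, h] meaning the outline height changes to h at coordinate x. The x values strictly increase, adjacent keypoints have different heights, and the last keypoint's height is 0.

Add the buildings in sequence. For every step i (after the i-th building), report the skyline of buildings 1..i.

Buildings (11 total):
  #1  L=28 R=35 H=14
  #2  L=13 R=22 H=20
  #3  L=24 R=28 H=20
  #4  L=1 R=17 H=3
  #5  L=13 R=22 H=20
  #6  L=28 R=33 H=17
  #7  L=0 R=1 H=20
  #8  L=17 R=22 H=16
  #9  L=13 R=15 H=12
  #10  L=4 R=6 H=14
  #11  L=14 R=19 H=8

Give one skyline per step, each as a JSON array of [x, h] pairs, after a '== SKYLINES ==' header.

== SKYLINES ==
[[28,14],[35,0]]
[[13,20],[22,0],[28,14],[35,0]]
[[13,20],[22,0],[24,20],[28,14],[35,0]]
[[1,3],[13,20],[22,0],[24,20],[28,14],[35,0]]
[[1,3],[13,20],[22,0],[24,20],[28,14],[35,0]]
[[1,3],[13,20],[22,0],[24,20],[28,17],[33,14],[35,0]]
[[0,20],[1,3],[13,20],[22,0],[24,20],[28,17],[33,14],[35,0]]
[[0,20],[1,3],[13,20],[22,0],[24,20],[28,17],[33,14],[35,0]]
[[0,20],[1,3],[13,20],[22,0],[24,20],[28,17],[33,14],[35,0]]
[[0,20],[1,3],[4,14],[6,3],[13,20],[22,0],[24,20],[28,17],[33,14],[35,0]]
[[0,20],[1,3],[4,14],[6,3],[13,20],[22,0],[24,20],[28,17],[33,14],[35,0]]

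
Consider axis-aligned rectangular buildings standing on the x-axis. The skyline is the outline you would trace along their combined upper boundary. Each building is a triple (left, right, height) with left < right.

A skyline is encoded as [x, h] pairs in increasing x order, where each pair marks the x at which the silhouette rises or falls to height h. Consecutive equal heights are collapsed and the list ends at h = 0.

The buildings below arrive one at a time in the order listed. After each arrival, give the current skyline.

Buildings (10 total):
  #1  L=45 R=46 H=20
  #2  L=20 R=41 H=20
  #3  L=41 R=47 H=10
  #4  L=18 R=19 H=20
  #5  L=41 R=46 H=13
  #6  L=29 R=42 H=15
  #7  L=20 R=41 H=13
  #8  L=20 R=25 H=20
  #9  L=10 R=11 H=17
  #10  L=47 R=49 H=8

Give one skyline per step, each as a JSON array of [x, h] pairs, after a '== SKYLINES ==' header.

== SKYLINES ==
[[45,20],[46,0]]
[[20,20],[41,0],[45,20],[46,0]]
[[20,20],[41,10],[45,20],[46,10],[47,0]]
[[18,20],[19,0],[20,20],[41,10],[45,20],[46,10],[47,0]]
[[18,20],[19,0],[20,20],[41,13],[45,20],[46,10],[47,0]]
[[18,20],[19,0],[20,20],[41,15],[42,13],[45,20],[46,10],[47,0]]
[[18,20],[19,0],[20,20],[41,15],[42,13],[45,20],[46,10],[47,0]]
[[18,20],[19,0],[20,20],[41,15],[42,13],[45,20],[46,10],[47,0]]
[[10,17],[11,0],[18,20],[19,0],[20,20],[41,15],[42,13],[45,20],[46,10],[47,0]]
[[10,17],[11,0],[18,20],[19,0],[20,20],[41,15],[42,13],[45,20],[46,10],[47,8],[49,0]]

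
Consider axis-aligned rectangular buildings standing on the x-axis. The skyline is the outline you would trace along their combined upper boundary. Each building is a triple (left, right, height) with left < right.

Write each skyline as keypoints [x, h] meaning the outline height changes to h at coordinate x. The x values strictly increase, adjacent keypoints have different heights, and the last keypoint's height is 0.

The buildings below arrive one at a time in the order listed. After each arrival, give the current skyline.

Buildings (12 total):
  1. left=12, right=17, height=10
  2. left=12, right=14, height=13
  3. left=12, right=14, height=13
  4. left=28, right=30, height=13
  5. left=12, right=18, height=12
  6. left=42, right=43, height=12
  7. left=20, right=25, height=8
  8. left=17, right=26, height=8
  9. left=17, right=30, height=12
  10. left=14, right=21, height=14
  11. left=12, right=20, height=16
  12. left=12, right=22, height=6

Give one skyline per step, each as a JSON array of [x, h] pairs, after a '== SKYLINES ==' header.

== SKYLINES ==
[[12,10],[17,0]]
[[12,13],[14,10],[17,0]]
[[12,13],[14,10],[17,0]]
[[12,13],[14,10],[17,0],[28,13],[30,0]]
[[12,13],[14,12],[18,0],[28,13],[30,0]]
[[12,13],[14,12],[18,0],[28,13],[30,0],[42,12],[43,0]]
[[12,13],[14,12],[18,0],[20,8],[25,0],[28,13],[30,0],[42,12],[43,0]]
[[12,13],[14,12],[18,8],[26,0],[28,13],[30,0],[42,12],[43,0]]
[[12,13],[14,12],[28,13],[30,0],[42,12],[43,0]]
[[12,13],[14,14],[21,12],[28,13],[30,0],[42,12],[43,0]]
[[12,16],[20,14],[21,12],[28,13],[30,0],[42,12],[43,0]]
[[12,16],[20,14],[21,12],[28,13],[30,0],[42,12],[43,0]]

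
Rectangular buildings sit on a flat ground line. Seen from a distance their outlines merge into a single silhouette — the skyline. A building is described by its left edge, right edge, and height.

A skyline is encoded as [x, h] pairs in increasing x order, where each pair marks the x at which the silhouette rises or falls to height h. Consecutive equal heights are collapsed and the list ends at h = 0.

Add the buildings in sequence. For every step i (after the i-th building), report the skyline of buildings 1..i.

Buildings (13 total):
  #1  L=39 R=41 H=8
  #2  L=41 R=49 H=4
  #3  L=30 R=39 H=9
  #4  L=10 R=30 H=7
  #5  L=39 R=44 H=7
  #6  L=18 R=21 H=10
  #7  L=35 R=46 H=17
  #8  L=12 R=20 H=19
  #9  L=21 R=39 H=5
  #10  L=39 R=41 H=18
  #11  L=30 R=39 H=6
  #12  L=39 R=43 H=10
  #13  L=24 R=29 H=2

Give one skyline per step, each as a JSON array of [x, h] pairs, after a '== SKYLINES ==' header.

== SKYLINES ==
[[39,8],[41,0]]
[[39,8],[41,4],[49,0]]
[[30,9],[39,8],[41,4],[49,0]]
[[10,7],[30,9],[39,8],[41,4],[49,0]]
[[10,7],[30,9],[39,8],[41,7],[44,4],[49,0]]
[[10,7],[18,10],[21,7],[30,9],[39,8],[41,7],[44,4],[49,0]]
[[10,7],[18,10],[21,7],[30,9],[35,17],[46,4],[49,0]]
[[10,7],[12,19],[20,10],[21,7],[30,9],[35,17],[46,4],[49,0]]
[[10,7],[12,19],[20,10],[21,7],[30,9],[35,17],[46,4],[49,0]]
[[10,7],[12,19],[20,10],[21,7],[30,9],[35,17],[39,18],[41,17],[46,4],[49,0]]
[[10,7],[12,19],[20,10],[21,7],[30,9],[35,17],[39,18],[41,17],[46,4],[49,0]]
[[10,7],[12,19],[20,10],[21,7],[30,9],[35,17],[39,18],[41,17],[46,4],[49,0]]
[[10,7],[12,19],[20,10],[21,7],[30,9],[35,17],[39,18],[41,17],[46,4],[49,0]]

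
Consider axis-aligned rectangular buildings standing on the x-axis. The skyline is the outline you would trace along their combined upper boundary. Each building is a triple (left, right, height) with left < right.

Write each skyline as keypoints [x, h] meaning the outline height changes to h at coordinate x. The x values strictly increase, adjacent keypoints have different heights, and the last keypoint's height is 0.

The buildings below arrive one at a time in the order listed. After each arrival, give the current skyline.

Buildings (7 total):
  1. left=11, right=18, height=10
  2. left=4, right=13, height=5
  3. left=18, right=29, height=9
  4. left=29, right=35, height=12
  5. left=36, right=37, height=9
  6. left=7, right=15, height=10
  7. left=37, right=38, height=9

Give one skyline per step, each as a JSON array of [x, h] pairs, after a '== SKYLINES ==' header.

== SKYLINES ==
[[11,10],[18,0]]
[[4,5],[11,10],[18,0]]
[[4,5],[11,10],[18,9],[29,0]]
[[4,5],[11,10],[18,9],[29,12],[35,0]]
[[4,5],[11,10],[18,9],[29,12],[35,0],[36,9],[37,0]]
[[4,5],[7,10],[18,9],[29,12],[35,0],[36,9],[37,0]]
[[4,5],[7,10],[18,9],[29,12],[35,0],[36,9],[38,0]]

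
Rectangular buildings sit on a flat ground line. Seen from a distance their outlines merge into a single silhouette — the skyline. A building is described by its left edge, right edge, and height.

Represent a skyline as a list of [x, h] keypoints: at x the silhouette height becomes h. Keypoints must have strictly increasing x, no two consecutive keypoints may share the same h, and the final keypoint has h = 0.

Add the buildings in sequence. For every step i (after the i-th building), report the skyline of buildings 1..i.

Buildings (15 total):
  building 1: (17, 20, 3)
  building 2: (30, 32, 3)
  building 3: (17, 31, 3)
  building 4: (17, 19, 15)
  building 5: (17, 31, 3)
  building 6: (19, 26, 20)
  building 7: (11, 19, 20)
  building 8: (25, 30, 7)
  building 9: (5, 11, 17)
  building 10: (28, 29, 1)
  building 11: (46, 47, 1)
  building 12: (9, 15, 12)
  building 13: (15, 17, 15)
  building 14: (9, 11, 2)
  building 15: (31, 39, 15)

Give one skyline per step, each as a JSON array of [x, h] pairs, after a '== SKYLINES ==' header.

== SKYLINES ==
[[17,3],[20,0]]
[[17,3],[20,0],[30,3],[32,0]]
[[17,3],[32,0]]
[[17,15],[19,3],[32,0]]
[[17,15],[19,3],[32,0]]
[[17,15],[19,20],[26,3],[32,0]]
[[11,20],[26,3],[32,0]]
[[11,20],[26,7],[30,3],[32,0]]
[[5,17],[11,20],[26,7],[30,3],[32,0]]
[[5,17],[11,20],[26,7],[30,3],[32,0]]
[[5,17],[11,20],[26,7],[30,3],[32,0],[46,1],[47,0]]
[[5,17],[11,20],[26,7],[30,3],[32,0],[46,1],[47,0]]
[[5,17],[11,20],[26,7],[30,3],[32,0],[46,1],[47,0]]
[[5,17],[11,20],[26,7],[30,3],[32,0],[46,1],[47,0]]
[[5,17],[11,20],[26,7],[30,3],[31,15],[39,0],[46,1],[47,0]]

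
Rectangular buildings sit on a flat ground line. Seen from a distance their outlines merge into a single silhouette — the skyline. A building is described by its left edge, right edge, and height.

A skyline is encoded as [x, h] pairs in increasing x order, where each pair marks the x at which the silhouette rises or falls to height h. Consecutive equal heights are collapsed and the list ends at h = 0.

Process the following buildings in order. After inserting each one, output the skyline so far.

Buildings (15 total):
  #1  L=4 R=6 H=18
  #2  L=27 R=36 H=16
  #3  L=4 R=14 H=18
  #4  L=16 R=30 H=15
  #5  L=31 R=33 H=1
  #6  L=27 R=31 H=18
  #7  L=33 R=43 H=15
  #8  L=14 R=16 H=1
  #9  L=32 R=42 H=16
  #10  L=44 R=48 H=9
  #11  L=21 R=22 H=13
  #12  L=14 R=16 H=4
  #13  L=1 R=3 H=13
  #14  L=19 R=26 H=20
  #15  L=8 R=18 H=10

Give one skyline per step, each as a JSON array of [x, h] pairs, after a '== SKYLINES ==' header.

== SKYLINES ==
[[4,18],[6,0]]
[[4,18],[6,0],[27,16],[36,0]]
[[4,18],[14,0],[27,16],[36,0]]
[[4,18],[14,0],[16,15],[27,16],[36,0]]
[[4,18],[14,0],[16,15],[27,16],[36,0]]
[[4,18],[14,0],[16,15],[27,18],[31,16],[36,0]]
[[4,18],[14,0],[16,15],[27,18],[31,16],[36,15],[43,0]]
[[4,18],[14,1],[16,15],[27,18],[31,16],[36,15],[43,0]]
[[4,18],[14,1],[16,15],[27,18],[31,16],[42,15],[43,0]]
[[4,18],[14,1],[16,15],[27,18],[31,16],[42,15],[43,0],[44,9],[48,0]]
[[4,18],[14,1],[16,15],[27,18],[31,16],[42,15],[43,0],[44,9],[48,0]]
[[4,18],[14,4],[16,15],[27,18],[31,16],[42,15],[43,0],[44,9],[48,0]]
[[1,13],[3,0],[4,18],[14,4],[16,15],[27,18],[31,16],[42,15],[43,0],[44,9],[48,0]]
[[1,13],[3,0],[4,18],[14,4],[16,15],[19,20],[26,15],[27,18],[31,16],[42,15],[43,0],[44,9],[48,0]]
[[1,13],[3,0],[4,18],[14,10],[16,15],[19,20],[26,15],[27,18],[31,16],[42,15],[43,0],[44,9],[48,0]]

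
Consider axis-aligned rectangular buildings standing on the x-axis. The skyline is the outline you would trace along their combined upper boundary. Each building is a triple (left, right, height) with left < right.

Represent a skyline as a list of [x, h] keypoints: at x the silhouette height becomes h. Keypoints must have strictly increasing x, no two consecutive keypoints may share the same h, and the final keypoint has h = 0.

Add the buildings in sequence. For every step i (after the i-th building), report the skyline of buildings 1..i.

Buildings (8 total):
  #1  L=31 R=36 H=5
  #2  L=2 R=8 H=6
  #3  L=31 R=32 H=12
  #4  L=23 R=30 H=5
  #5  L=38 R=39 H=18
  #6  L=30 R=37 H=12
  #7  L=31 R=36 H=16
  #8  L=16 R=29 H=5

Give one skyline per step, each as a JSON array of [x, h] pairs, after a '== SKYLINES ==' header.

== SKYLINES ==
[[31,5],[36,0]]
[[2,6],[8,0],[31,5],[36,0]]
[[2,6],[8,0],[31,12],[32,5],[36,0]]
[[2,6],[8,0],[23,5],[30,0],[31,12],[32,5],[36,0]]
[[2,6],[8,0],[23,5],[30,0],[31,12],[32,5],[36,0],[38,18],[39,0]]
[[2,6],[8,0],[23,5],[30,12],[37,0],[38,18],[39,0]]
[[2,6],[8,0],[23,5],[30,12],[31,16],[36,12],[37,0],[38,18],[39,0]]
[[2,6],[8,0],[16,5],[30,12],[31,16],[36,12],[37,0],[38,18],[39,0]]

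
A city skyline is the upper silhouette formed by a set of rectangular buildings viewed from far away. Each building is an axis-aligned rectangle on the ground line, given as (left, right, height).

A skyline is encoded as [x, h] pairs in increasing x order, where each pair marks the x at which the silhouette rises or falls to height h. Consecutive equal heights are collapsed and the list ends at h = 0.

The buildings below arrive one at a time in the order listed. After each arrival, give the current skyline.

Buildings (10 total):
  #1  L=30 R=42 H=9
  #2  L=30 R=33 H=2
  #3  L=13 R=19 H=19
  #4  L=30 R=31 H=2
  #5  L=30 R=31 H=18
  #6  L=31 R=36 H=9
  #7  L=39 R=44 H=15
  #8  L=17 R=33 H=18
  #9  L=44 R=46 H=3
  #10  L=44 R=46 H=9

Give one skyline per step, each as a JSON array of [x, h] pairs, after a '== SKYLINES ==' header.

== SKYLINES ==
[[30,9],[42,0]]
[[30,9],[42,0]]
[[13,19],[19,0],[30,9],[42,0]]
[[13,19],[19,0],[30,9],[42,0]]
[[13,19],[19,0],[30,18],[31,9],[42,0]]
[[13,19],[19,0],[30,18],[31,9],[42,0]]
[[13,19],[19,0],[30,18],[31,9],[39,15],[44,0]]
[[13,19],[19,18],[33,9],[39,15],[44,0]]
[[13,19],[19,18],[33,9],[39,15],[44,3],[46,0]]
[[13,19],[19,18],[33,9],[39,15],[44,9],[46,0]]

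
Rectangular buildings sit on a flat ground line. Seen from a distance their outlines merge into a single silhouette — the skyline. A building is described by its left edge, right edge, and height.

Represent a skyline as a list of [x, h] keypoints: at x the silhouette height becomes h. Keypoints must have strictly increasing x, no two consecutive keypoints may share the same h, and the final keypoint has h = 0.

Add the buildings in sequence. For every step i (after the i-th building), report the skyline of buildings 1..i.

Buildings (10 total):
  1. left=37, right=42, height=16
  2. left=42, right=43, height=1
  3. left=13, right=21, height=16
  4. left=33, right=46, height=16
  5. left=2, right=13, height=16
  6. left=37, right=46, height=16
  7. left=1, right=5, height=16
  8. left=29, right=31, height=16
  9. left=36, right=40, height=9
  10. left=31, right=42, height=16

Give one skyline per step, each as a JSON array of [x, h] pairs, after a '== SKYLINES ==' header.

== SKYLINES ==
[[37,16],[42,0]]
[[37,16],[42,1],[43,0]]
[[13,16],[21,0],[37,16],[42,1],[43,0]]
[[13,16],[21,0],[33,16],[46,0]]
[[2,16],[21,0],[33,16],[46,0]]
[[2,16],[21,0],[33,16],[46,0]]
[[1,16],[21,0],[33,16],[46,0]]
[[1,16],[21,0],[29,16],[31,0],[33,16],[46,0]]
[[1,16],[21,0],[29,16],[31,0],[33,16],[46,0]]
[[1,16],[21,0],[29,16],[46,0]]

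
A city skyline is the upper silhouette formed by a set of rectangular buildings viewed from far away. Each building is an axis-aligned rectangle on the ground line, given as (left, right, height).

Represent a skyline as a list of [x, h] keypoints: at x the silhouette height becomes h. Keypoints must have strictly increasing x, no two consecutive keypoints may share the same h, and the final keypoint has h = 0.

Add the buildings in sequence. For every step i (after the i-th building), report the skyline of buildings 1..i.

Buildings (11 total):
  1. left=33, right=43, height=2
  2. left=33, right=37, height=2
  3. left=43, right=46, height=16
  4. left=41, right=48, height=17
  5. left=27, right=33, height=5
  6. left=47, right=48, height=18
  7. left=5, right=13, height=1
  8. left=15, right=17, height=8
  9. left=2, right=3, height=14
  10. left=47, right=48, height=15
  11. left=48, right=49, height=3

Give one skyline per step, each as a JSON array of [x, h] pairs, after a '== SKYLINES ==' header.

== SKYLINES ==
[[33,2],[43,0]]
[[33,2],[43,0]]
[[33,2],[43,16],[46,0]]
[[33,2],[41,17],[48,0]]
[[27,5],[33,2],[41,17],[48,0]]
[[27,5],[33,2],[41,17],[47,18],[48,0]]
[[5,1],[13,0],[27,5],[33,2],[41,17],[47,18],[48,0]]
[[5,1],[13,0],[15,8],[17,0],[27,5],[33,2],[41,17],[47,18],[48,0]]
[[2,14],[3,0],[5,1],[13,0],[15,8],[17,0],[27,5],[33,2],[41,17],[47,18],[48,0]]
[[2,14],[3,0],[5,1],[13,0],[15,8],[17,0],[27,5],[33,2],[41,17],[47,18],[48,0]]
[[2,14],[3,0],[5,1],[13,0],[15,8],[17,0],[27,5],[33,2],[41,17],[47,18],[48,3],[49,0]]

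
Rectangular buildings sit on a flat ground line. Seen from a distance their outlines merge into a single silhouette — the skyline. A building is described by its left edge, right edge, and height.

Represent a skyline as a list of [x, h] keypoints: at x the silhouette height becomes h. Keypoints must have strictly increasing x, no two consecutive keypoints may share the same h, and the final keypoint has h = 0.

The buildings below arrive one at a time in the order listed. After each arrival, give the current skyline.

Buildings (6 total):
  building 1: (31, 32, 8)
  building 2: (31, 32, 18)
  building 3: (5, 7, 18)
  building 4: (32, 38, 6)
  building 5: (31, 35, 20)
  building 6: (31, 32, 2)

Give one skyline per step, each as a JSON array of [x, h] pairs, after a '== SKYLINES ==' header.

== SKYLINES ==
[[31,8],[32,0]]
[[31,18],[32,0]]
[[5,18],[7,0],[31,18],[32,0]]
[[5,18],[7,0],[31,18],[32,6],[38,0]]
[[5,18],[7,0],[31,20],[35,6],[38,0]]
[[5,18],[7,0],[31,20],[35,6],[38,0]]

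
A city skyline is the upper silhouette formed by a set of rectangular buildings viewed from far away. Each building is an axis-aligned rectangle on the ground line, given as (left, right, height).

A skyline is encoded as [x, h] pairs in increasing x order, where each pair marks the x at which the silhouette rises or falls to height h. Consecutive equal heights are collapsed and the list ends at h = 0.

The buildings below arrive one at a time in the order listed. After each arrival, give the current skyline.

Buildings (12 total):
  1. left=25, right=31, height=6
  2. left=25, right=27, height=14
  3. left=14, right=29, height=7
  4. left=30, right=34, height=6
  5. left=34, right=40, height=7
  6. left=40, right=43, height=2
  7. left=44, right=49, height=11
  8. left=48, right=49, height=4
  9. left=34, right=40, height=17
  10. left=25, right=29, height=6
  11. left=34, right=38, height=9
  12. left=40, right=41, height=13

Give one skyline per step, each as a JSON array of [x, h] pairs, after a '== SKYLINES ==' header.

== SKYLINES ==
[[25,6],[31,0]]
[[25,14],[27,6],[31,0]]
[[14,7],[25,14],[27,7],[29,6],[31,0]]
[[14,7],[25,14],[27,7],[29,6],[34,0]]
[[14,7],[25,14],[27,7],[29,6],[34,7],[40,0]]
[[14,7],[25,14],[27,7],[29,6],[34,7],[40,2],[43,0]]
[[14,7],[25,14],[27,7],[29,6],[34,7],[40,2],[43,0],[44,11],[49,0]]
[[14,7],[25,14],[27,7],[29,6],[34,7],[40,2],[43,0],[44,11],[49,0]]
[[14,7],[25,14],[27,7],[29,6],[34,17],[40,2],[43,0],[44,11],[49,0]]
[[14,7],[25,14],[27,7],[29,6],[34,17],[40,2],[43,0],[44,11],[49,0]]
[[14,7],[25,14],[27,7],[29,6],[34,17],[40,2],[43,0],[44,11],[49,0]]
[[14,7],[25,14],[27,7],[29,6],[34,17],[40,13],[41,2],[43,0],[44,11],[49,0]]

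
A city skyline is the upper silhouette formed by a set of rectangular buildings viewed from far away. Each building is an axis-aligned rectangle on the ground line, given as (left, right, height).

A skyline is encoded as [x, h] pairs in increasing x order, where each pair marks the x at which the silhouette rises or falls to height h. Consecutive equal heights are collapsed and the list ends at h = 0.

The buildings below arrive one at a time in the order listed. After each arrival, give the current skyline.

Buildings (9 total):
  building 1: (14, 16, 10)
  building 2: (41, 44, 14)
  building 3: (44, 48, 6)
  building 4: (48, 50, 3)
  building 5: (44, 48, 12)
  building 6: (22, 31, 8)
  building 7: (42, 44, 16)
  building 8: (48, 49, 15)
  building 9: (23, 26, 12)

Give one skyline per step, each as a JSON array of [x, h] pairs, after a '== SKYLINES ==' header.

== SKYLINES ==
[[14,10],[16,0]]
[[14,10],[16,0],[41,14],[44,0]]
[[14,10],[16,0],[41,14],[44,6],[48,0]]
[[14,10],[16,0],[41,14],[44,6],[48,3],[50,0]]
[[14,10],[16,0],[41,14],[44,12],[48,3],[50,0]]
[[14,10],[16,0],[22,8],[31,0],[41,14],[44,12],[48,3],[50,0]]
[[14,10],[16,0],[22,8],[31,0],[41,14],[42,16],[44,12],[48,3],[50,0]]
[[14,10],[16,0],[22,8],[31,0],[41,14],[42,16],[44,12],[48,15],[49,3],[50,0]]
[[14,10],[16,0],[22,8],[23,12],[26,8],[31,0],[41,14],[42,16],[44,12],[48,15],[49,3],[50,0]]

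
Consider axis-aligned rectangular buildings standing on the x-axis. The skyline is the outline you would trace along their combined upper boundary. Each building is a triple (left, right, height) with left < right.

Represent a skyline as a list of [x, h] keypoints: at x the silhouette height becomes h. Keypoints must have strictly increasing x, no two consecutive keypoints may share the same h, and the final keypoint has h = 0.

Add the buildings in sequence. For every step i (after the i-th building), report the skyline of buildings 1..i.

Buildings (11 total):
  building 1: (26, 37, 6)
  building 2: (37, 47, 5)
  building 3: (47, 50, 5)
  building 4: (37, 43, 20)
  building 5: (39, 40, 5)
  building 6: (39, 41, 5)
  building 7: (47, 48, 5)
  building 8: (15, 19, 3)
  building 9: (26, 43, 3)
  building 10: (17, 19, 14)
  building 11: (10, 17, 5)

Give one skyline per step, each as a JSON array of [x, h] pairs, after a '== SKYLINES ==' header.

== SKYLINES ==
[[26,6],[37,0]]
[[26,6],[37,5],[47,0]]
[[26,6],[37,5],[50,0]]
[[26,6],[37,20],[43,5],[50,0]]
[[26,6],[37,20],[43,5],[50,0]]
[[26,6],[37,20],[43,5],[50,0]]
[[26,6],[37,20],[43,5],[50,0]]
[[15,3],[19,0],[26,6],[37,20],[43,5],[50,0]]
[[15,3],[19,0],[26,6],[37,20],[43,5],[50,0]]
[[15,3],[17,14],[19,0],[26,6],[37,20],[43,5],[50,0]]
[[10,5],[17,14],[19,0],[26,6],[37,20],[43,5],[50,0]]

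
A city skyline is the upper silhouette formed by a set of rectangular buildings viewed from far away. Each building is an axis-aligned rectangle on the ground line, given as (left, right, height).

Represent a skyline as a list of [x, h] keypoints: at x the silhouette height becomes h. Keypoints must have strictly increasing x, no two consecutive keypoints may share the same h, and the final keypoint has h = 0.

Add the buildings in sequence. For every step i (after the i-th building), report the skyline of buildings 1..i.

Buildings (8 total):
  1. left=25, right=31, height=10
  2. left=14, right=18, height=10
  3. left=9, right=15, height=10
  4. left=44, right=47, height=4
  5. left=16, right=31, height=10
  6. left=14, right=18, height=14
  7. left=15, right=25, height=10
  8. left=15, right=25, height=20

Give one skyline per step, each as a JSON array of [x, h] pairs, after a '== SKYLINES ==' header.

== SKYLINES ==
[[25,10],[31,0]]
[[14,10],[18,0],[25,10],[31,0]]
[[9,10],[18,0],[25,10],[31,0]]
[[9,10],[18,0],[25,10],[31,0],[44,4],[47,0]]
[[9,10],[31,0],[44,4],[47,0]]
[[9,10],[14,14],[18,10],[31,0],[44,4],[47,0]]
[[9,10],[14,14],[18,10],[31,0],[44,4],[47,0]]
[[9,10],[14,14],[15,20],[25,10],[31,0],[44,4],[47,0]]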